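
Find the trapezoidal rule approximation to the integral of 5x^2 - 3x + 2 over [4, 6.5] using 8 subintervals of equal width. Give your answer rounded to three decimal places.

316.870

Δx = (6.5 − 4)/8 = 0.3125.
f(4) = 70, f(4.3125) = 82.05078125, f(4.625) = 95.078125, f(4.9375) = 109.08203125, f(5.25) = 124.0625, f(5.5625) = 140.01953125, f(5.875) = 156.953125, f(6.1875) = 174.86328125, f(6.5) = 193.75.
T_8 = (Δx/2)·[f(x_0) + 2f(x_1) + ... + 2f(x_{7}) + f(x_8)].
Sum ≈ 316.870.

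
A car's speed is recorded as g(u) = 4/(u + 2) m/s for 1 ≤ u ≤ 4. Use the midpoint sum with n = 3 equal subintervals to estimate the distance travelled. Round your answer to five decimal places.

2.75902

Δu = (4 − 1)/3 = 1.
Midpoints: 1.5, 2.5, 3.5.
g(1.5) = 8/7, g(2.5) = 8/9, g(3.5) = 8/11.
Sum = Δu · [g(1.5) + g(2.5) + g(3.5)].
Sum ≈ 2.75902.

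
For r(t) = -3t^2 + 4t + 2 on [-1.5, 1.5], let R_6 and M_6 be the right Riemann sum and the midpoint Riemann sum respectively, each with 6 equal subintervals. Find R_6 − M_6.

2.4375

R_6 = 1.875.
M_6 = -0.5625.
R_6 − M_6 = 2.4375.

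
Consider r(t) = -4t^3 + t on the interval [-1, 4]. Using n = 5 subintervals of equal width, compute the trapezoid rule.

Δt = (4 − (-1))/5 = 1.
r(-1) = 3, r(0) = 0, r(1) = -3, r(2) = -30, r(3) = -105, r(4) = -252.
T_5 = (Δt/2)·[r(t_0) + 2r(t_1) + ... + 2r(t_{4}) + r(t_5)].
Sum = -262.5.

-262.5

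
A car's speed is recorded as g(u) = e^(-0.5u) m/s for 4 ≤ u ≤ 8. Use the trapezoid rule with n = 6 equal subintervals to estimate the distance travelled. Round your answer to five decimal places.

0.23620

Δu = (8 − 4)/6 = 2/3.
g(4) ≈ 0.13534, g(14/3) ≈ 0.09697, g(16/3) ≈ 0.06948, g(6) ≈ 0.04979, g(20/3) ≈ 0.03567, g(22/3) ≈ 0.02556, g(8) ≈ 0.01832.
T_6 = (Δu/2)·[g(u_0) + 2g(u_1) + ... + 2g(u_{5}) + g(u_6)].
Sum ≈ 0.23620.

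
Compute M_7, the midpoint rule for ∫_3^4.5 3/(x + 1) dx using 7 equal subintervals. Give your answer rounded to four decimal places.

0.9552

Δx = (4.5 − 3)/7 = 3/14.
Midpoints: 87/28, 93/28, 99/28, 3.75, 111/28, 117/28, 123/28.
f(87/28) = 84/115, f(93/28) = 84/121, f(99/28) = 84/127, f(3.75) = 12/19, f(111/28) = 84/139, f(117/28) = 84/145, f(123/28) = 84/151.
Sum = Δx · [f(87/28) + f(93/28) + f(99/28) + ...].
Sum ≈ 0.9552.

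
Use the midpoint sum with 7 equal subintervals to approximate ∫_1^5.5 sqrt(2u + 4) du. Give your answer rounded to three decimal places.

14.469

Δu = (5.5 − 1)/7 = 9/14.
Midpoints: 37/28, 55/28, 73/28, 3.25, 109/28, 127/28, 145/28.
f(37/28) ≈ 2.577, f(55/28) ≈ 2.816, f(73/28) ≈ 3.036, f(3.25) ≈ 3.240, f(109/28) ≈ 3.433, f(127/28) ≈ 3.615, f(145/28) ≈ 3.789.
Sum = Δu · [f(37/28) + f(55/28) + f(73/28) + ...].
Sum ≈ 14.469.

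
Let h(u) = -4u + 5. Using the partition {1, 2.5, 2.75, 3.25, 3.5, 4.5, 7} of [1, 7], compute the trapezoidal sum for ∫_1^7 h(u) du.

Subinterval widths: 1.5, 0.25, 0.5, 0.25, 1, 2.5.
h(1) = 1, h(2.5) = -5, h(2.75) = -6, h(3.25) = -8, h(3.5) = -9, h(4.5) = -13, h(7) = -23.
On each subinterval the trapezoid contributes (Δu_i/2)·[h(u_{i-1}) + h(u_i)].
Sum = -66.

-66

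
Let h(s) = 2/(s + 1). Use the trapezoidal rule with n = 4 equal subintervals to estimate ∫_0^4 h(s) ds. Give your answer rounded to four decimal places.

Δs = (4 − 0)/4 = 1.
h(0) = 2, h(1) = 1, h(2) = 2/3, h(3) = 0.5, h(4) = 0.4.
T_4 = (Δs/2)·[h(s_0) + 2h(s_1) + 2h(s_2) + 2h(s_3) + h(s_4)].
Sum ≈ 3.3667.

3.3667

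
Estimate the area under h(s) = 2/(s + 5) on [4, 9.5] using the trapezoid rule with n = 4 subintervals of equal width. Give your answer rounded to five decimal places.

0.95623

Δs = (9.5 − 4)/4 = 1.375.
h(4) = 2/9, h(5.375) = 16/83, h(6.75) = 8/47, h(8.125) = 16/105, h(9.5) = 4/29.
T_4 = (Δs/2)·[h(s_0) + 2h(s_1) + 2h(s_2) + 2h(s_3) + h(s_4)].
Sum ≈ 0.95623.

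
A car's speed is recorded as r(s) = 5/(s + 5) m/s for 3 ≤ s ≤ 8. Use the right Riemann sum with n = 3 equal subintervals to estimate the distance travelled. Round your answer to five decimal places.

Δs = (8 − 3)/3 = 5/3.
Right endpoints: 14/3, 19/3, 8.
r(14/3) = 15/29, r(19/3) = 15/34, r(8) = 5/13.
Sum = Δs · [r(14/3) + r(19/3) + r(8)].
Sum ≈ 2.23839.

2.23839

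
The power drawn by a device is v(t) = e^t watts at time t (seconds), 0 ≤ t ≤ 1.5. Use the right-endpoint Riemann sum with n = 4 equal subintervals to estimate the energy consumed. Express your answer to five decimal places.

4.17521

Δt = (1.5 − 0)/4 = 0.375.
Right endpoints: 0.375, 0.75, 1.125, 1.5.
v(0.375) ≈ 1.45499, v(0.75) ≈ 2.11700, v(1.125) ≈ 3.08022, v(1.5) ≈ 4.48169.
Sum = Δt · [v(0.375) + v(0.75) + v(1.125) + v(1.5)].
Sum ≈ 4.17521.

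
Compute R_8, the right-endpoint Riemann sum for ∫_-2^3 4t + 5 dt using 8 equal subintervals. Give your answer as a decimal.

41.25

Δt = (3 − (-2))/8 = 0.625.
Right endpoints: -1.375, -0.75, -0.125, 0.5, 1.125, 1.75, 2.375, 3.
f(-1.375) = -0.5, f(-0.75) = 2, f(-0.125) = 4.5, f(0.5) = 7, f(1.125) = 9.5, f(1.75) = 12, f(2.375) = 14.5, f(3) = 17.
Sum = Δt · [f(-1.375) + f(-0.75) + f(-0.125) + ...].
Sum = 41.25.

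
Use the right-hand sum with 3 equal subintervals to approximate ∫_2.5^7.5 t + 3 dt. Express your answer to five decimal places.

Δt = (7.5 − 2.5)/3 = 5/3.
Right endpoints: 25/6, 35/6, 7.5.
f(25/6) = 43/6, f(35/6) = 53/6, f(7.5) = 10.5.
Sum = Δt · [f(25/6) + f(35/6) + f(7.5)].
Sum ≈ 44.16667.

44.16667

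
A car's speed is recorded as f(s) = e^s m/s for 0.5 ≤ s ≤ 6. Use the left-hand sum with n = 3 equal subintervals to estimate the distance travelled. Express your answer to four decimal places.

Δs = (6 − 0.5)/3 = 11/6.
Left endpoints: 0.5, 7/3, 25/6.
f(0.5) ≈ 1.6487, f(7/3) ≈ 10.3123, f(25/6) ≈ 64.5001.
Sum = Δs · [f(0.5) + f(7/3) + f(25/6)].
Sum ≈ 140.1786.

140.1786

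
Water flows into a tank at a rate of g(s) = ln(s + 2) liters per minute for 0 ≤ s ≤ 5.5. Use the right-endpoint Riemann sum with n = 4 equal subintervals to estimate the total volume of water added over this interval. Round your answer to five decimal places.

Δs = (5.5 − 0)/4 = 1.375.
Right endpoints: 1.375, 2.75, 4.125, 5.5.
g(1.375) ≈ 1.21640, g(2.75) ≈ 1.55814, g(4.125) ≈ 1.81238, g(5.5) ≈ 2.01490.
Sum = Δs · [g(1.375) + g(2.75) + g(4.125) + g(5.5)].
Sum ≈ 9.07750.

9.07750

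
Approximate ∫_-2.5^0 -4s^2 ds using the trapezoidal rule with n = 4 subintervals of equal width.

Δs = (0 − (-2.5))/4 = 0.625.
f(-2.5) = -25, f(-1.875) = -14.0625, f(-1.25) = -6.25, f(-0.625) = -1.5625, f(0) = 0.
T_4 = (Δs/2)·[f(s_0) + 2f(s_1) + 2f(s_2) + 2f(s_3) + f(s_4)].
Sum = -21.484375.

-21.484375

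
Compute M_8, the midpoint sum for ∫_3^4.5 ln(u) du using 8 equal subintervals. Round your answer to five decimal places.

1.97267

Δu = (4.5 − 3)/8 = 0.1875.
Midpoints: 3.09375, 3.28125, 3.46875, 3.65625, 3.84375, 4.03125, 4.21875, 4.40625.
f(3.09375) ≈ 1.12938, f(3.28125) ≈ 1.18822, f(3.46875) ≈ 1.24379, f(3.65625) ≈ 1.29644, f(3.84375) ≈ 1.34645, f(4.03125) ≈ 1.39408, f(4.21875) ≈ 1.43954, f(4.40625) ≈ 1.48302.
Sum = Δu · [f(3.09375) + f(3.28125) + f(3.46875) + ...].
Sum ≈ 1.97267.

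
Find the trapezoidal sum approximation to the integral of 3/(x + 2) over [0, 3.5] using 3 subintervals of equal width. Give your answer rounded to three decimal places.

Δx = (3.5 − 0)/3 = 7/6.
f(0) = 1.5, f(7/6) = 18/19, f(7/3) = 9/13, f(3.5) = 6/11.
T_3 = (Δx/2)·[f(x_0) + 2f(x_1) + 2f(x_2) + f(x_3)].
Sum ≈ 3.106.

3.106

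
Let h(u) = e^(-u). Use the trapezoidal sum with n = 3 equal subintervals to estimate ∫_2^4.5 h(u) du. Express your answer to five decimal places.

Δu = (4.5 − 2)/3 = 5/6.
h(2) ≈ 0.13534, h(17/6) ≈ 0.05882, h(11/3) ≈ 0.02556, h(4.5) ≈ 0.01111.
T_3 = (Δu/2)·[h(u_0) + 2h(u_1) + 2h(u_2) + h(u_3)].
Sum ≈ 0.13133.

0.13133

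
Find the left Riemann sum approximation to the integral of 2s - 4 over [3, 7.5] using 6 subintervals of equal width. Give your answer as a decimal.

Δs = (7.5 − 3)/6 = 0.75.
Left endpoints: 3, 3.75, 4.5, 5.25, 6, 6.75.
f(3) = 2, f(3.75) = 3.5, f(4.5) = 5, f(5.25) = 6.5, f(6) = 8, f(6.75) = 9.5.
Sum = Δs · [f(3) + f(3.75) + f(4.5) + ...].
Sum = 25.875.

25.875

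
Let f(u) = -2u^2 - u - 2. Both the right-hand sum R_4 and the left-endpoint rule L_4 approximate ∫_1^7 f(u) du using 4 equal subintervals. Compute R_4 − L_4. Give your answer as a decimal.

-153

R_4 = -345.
L_4 = -192.
R_4 − L_4 = -153.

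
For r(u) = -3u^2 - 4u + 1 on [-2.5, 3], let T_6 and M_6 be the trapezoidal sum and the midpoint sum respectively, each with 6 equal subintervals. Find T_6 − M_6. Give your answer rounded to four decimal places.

T_6 ≈ -44.935764.
M_6 ≈ -41.469618.
T_6 − M_6 ≈ -3.4661.

-3.4661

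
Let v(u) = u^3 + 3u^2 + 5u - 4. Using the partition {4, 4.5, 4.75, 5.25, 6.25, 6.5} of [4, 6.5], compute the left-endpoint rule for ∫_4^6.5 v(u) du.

550.68359375

Subinterval widths: 0.5, 0.25, 0.5, 1, 0.25.
Left endpoints: 4, 4.5, 4.75, 5.25, 6.25.
v(4) = 128, v(4.5) = 170.375, v(4.75) = 194.609375, v(5.25) = 249.640625, v(6.25) = 388.578125.
Sum = Σ Δu_i · v(u_i).
Sum = 550.68359375.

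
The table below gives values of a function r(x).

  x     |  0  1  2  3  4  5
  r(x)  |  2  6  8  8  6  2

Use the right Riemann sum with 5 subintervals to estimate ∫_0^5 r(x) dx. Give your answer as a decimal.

Δx = 1.
Sum = 1·[6 + 8 + 8 + 6 + 2] = 30.

30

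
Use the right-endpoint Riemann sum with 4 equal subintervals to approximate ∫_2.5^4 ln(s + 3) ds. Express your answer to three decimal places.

Δs = (4 − 2.5)/4 = 0.375.
Right endpoints: 2.875, 3.25, 3.625, 4.
f(2.875) ≈ 1.771, f(3.25) ≈ 1.833, f(3.625) ≈ 1.891, f(4) ≈ 1.946.
Sum = Δs · [f(2.875) + f(3.25) + f(3.625) + f(4)].
Sum ≈ 2.790.

2.790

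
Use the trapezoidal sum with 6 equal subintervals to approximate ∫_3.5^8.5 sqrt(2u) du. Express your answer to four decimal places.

17.1830

Δu = (8.5 − 3.5)/6 = 5/6.
f(3.5) ≈ 2.6458, f(13/3) ≈ 2.9439, f(31/6) ≈ 3.2146, f(6) ≈ 3.4641, f(41/6) ≈ 3.6968, f(23/3) ≈ 3.9158, f(8.5) ≈ 4.1231.
T_6 = (Δu/2)·[f(u_0) + 2f(u_1) + ... + 2f(u_{5}) + f(u_6)].
Sum ≈ 17.1830.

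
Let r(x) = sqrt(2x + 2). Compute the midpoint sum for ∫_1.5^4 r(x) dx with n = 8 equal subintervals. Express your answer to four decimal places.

6.8147

Δx = (4 − 1.5)/8 = 0.3125.
Midpoints: 1.65625, 1.96875, 2.28125, 2.59375, 2.90625, 3.21875, 3.53125, 3.84375.
r(1.65625) ≈ 2.3049, r(1.96875) ≈ 2.4367, r(2.28125) ≈ 2.5617, r(2.59375) ≈ 2.6810, r(2.90625) ≈ 2.7951, r(3.21875) ≈ 2.9047, r(3.53125) ≈ 3.0104, r(3.84375) ≈ 3.1125.
Sum = Δx · [r(1.65625) + r(1.96875) + r(2.28125) + ...].
Sum ≈ 6.8147.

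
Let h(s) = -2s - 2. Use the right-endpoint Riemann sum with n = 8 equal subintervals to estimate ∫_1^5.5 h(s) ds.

-40.78125

Δs = (5.5 − 1)/8 = 0.5625.
Right endpoints: 1.5625, 2.125, 2.6875, 3.25, 3.8125, 4.375, 4.9375, 5.5.
h(1.5625) = -5.125, h(2.125) = -6.25, h(2.6875) = -7.375, h(3.25) = -8.5, h(3.8125) = -9.625, h(4.375) = -10.75, h(4.9375) = -11.875, h(5.5) = -13.
Sum = Δs · [h(1.5625) + h(2.125) + h(2.6875) + ...].
Sum = -40.78125.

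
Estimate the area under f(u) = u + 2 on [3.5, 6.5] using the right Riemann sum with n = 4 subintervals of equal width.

22.125

Δu = (6.5 − 3.5)/4 = 0.75.
Right endpoints: 4.25, 5, 5.75, 6.5.
f(4.25) = 6.25, f(5) = 7, f(5.75) = 7.75, f(6.5) = 8.5.
Sum = Δu · [f(4.25) + f(5) + f(5.75) + f(6.5)].
Sum = 22.125.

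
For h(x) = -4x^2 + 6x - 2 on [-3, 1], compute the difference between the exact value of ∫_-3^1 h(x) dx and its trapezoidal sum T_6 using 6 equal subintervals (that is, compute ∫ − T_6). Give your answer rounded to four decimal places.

1.1852

Exact integral: ∫_-3^1 h(x) dx ≈ -69.333333.
T_6 ≈ -70.518519.
Error ≈ -69.333333 − (-70.518519) ≈ 1.1852.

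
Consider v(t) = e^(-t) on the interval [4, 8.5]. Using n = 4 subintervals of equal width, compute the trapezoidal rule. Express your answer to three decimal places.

Δt = (8.5 − 4)/4 = 1.125.
v(4) ≈ 0.018, v(5.125) ≈ 0.006, v(6.25) ≈ 0.002, v(7.375) ≈ 0.001, v(8.5) ≈ 0.000.
T_4 = (Δt/2)·[v(t_0) + 2v(t_1) + 2v(t_2) + 2v(t_3) + v(t_4)].
Sum ≈ 0.020.

0.020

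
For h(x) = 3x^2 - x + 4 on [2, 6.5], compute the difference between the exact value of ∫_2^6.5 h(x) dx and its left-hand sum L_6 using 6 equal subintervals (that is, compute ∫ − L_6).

40.078125

Exact integral: ∫_2^6.5 h(x) dx = 265.5.
L_6 = 225.421875.
Error = 265.5 − 225.421875 = 40.078125.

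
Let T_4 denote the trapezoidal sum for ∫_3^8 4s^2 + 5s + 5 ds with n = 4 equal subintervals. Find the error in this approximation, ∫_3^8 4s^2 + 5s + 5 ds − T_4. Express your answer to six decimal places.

-5.208333

Exact integral: ∫_3^8 f(s) ds ≈ 809.16666667.
T_4 = 814.375.
Error ≈ 809.16666667 − 814.375 ≈ -5.208333.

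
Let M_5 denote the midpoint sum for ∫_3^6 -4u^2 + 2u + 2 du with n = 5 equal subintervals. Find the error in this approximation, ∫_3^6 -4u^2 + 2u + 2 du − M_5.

Exact integral: ∫_3^6 f(u) du = -219.
M_5 = -218.64.
Error = -219 − (-218.64) = -0.36.

-0.36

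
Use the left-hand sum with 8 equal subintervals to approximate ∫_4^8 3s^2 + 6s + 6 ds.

Δs = (8 − 4)/8 = 0.5.
Left endpoints: 4, 4.5, 5, 5.5, 6, 6.5, 7, 7.5.
f(4) = 78, f(4.5) = 93.75, f(5) = 111, f(5.5) = 129.75, f(6) = 150, f(6.5) = 171.75, f(7) = 195, f(7.5) = 219.75.
Sum = Δs · [f(4) + f(4.5) + f(5) + ...].
Sum = 574.5.

574.5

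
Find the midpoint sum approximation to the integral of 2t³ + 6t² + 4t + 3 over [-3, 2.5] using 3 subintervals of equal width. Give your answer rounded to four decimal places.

68.3490

Δt = (2.5 − (-3))/3 = 11/6.
Midpoints: -25/12, -0.25, 19/12.
f(-25/12) = 2267/864, f(-0.25) = 2.34375, f(19/12) = 27919/864.
Sum = Δt · [f(-25/12) + f(-0.25) + f(19/12)].
Sum ≈ 68.3490.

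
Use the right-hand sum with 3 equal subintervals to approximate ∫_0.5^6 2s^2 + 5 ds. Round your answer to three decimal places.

Δs = (6 − 0.5)/3 = 11/6.
Right endpoints: 7/3, 25/6, 6.
f(7/3) = 143/9, f(25/6) = 715/18, f(6) = 77.
Sum = Δs · [f(7/3) + f(25/6) + f(6)].
Sum ≈ 243.120.

243.120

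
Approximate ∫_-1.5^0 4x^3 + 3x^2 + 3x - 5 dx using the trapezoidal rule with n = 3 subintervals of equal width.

-12.9375

Δx = (0 − (-1.5))/3 = 0.5.
f(-1.5) = -16.25, f(-1) = -9, f(-0.5) = -6.25, f(0) = -5.
T_3 = (Δx/2)·[f(x_0) + 2f(x_1) + 2f(x_2) + f(x_3)].
Sum = -12.9375.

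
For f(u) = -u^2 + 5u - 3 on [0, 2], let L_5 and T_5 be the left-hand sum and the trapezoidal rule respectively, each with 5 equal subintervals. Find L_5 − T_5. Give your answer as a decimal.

-1.2

L_5 = 0.08.
T_5 = 1.28.
L_5 − T_5 = -1.2.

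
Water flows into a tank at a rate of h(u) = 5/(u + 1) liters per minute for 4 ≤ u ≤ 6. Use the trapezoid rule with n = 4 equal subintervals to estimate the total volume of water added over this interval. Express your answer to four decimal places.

Δu = (6 − 4)/4 = 0.5.
h(4) = 1, h(4.5) = 10/11, h(5) = 5/6, h(5.5) = 10/13, h(6) = 5/7.
T_4 = (Δu/2)·[h(u_0) + 2h(u_1) + 2h(u_2) + 2h(u_3) + h(u_4)].
Sum ≈ 1.6844.

1.6844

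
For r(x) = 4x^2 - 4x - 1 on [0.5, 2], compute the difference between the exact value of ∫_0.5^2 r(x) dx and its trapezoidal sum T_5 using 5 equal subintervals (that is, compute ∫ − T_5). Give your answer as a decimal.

-0.09

Exact integral: ∫_0.5^2 r(x) dx = 1.5.
T_5 = 1.59.
Error = 1.5 − 1.59 = -0.09.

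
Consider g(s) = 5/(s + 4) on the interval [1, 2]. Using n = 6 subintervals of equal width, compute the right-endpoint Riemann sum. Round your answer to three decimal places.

0.898

Δs = (2 − 1)/6 = 1/6.
Right endpoints: 7/6, 4/3, 1.5, 5/3, 11/6, 2.
g(7/6) = 30/31, g(4/3) = 0.9375, g(1.5) = 10/11, g(5/3) = 15/17, g(11/6) = 6/7, g(2) = 5/6.
Sum = Δs · [g(7/6) + g(4/3) + g(1.5) + ...].
Sum ≈ 0.898.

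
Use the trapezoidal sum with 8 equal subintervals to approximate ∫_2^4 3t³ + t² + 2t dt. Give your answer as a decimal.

Δt = (4 − 2)/8 = 0.25.
f(2) = 32, f(2.25) = 43.734375, f(2.5) = 58.125, f(2.75) = 75.453125, f(3) = 96, f(3.25) = 120.046875, f(3.5) = 147.875, f(3.75) = 179.765625, f(4) = 216.
T_8 = (Δt/2)·[f(t_0) + 2f(t_1) + ... + 2f(t_{7}) + f(t_8)].
Sum = 211.25.

211.25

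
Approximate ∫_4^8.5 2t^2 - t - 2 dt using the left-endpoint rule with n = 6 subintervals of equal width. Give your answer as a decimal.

289.96875

Δt = (8.5 − 4)/6 = 0.75.
Left endpoints: 4, 4.75, 5.5, 6.25, 7, 7.75.
f(4) = 26, f(4.75) = 38.375, f(5.5) = 53, f(6.25) = 69.875, f(7) = 89, f(7.75) = 110.375.
Sum = Δt · [f(4) + f(4.75) + f(5.5) + ...].
Sum = 289.96875.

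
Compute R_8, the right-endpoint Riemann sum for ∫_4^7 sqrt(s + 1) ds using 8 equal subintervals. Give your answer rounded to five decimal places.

Δs = (7 − 4)/8 = 0.375.
Right endpoints: 4.375, 4.75, 5.125, 5.5, 5.875, 6.25, 6.625, 7.
f(4.375) ≈ 2.31840, f(4.75) ≈ 2.39792, f(5.125) ≈ 2.47487, f(5.5) ≈ 2.54951, f(5.875) ≈ 2.62202, f(6.25) ≈ 2.69258, f(6.625) ≈ 2.76134, f(7) ≈ 2.82843.
Sum = Δs · [f(4.375) + f(4.75) + f(5.125) + ...].
Sum ≈ 7.74190.

7.74190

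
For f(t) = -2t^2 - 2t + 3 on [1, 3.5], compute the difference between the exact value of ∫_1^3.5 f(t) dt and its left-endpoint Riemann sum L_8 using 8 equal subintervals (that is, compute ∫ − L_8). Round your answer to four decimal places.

Exact integral: ∫_1^3.5 f(t) dt ≈ -31.666667.
L_8 ≈ -27.451172.
Error ≈ -31.666667 − (-27.451172) ≈ -4.2155.

-4.2155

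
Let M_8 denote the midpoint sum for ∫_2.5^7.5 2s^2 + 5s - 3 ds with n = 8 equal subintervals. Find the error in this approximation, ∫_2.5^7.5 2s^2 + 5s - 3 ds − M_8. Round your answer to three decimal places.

0.326

Exact integral: ∫_2.5^7.5 f(s) ds ≈ 380.83333.
M_8 = 380.5078125.
Error ≈ 380.83333 − 380.5078125 ≈ 0.326.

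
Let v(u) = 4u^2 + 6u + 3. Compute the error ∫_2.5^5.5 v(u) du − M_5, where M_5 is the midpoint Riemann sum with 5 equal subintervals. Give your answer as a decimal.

Exact integral: ∫_2.5^5.5 v(u) du = 282.
M_5 = 281.64.
Error = 282 − 281.64 = 0.36.

0.36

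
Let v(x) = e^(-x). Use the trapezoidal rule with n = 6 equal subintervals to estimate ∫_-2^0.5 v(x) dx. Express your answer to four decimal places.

6.8804

Δx = (0.5 − (-2))/6 = 5/12.
v(-2) ≈ 7.3891, v(-19/12) ≈ 4.8712, v(-7/6) ≈ 3.2113, v(-0.75) ≈ 2.1170, v(-1/3) ≈ 1.3956, v(1/12) ≈ 0.9200, v(0.5) ≈ 0.6065.
T_6 = (Δx/2)·[v(x_0) + 2v(x_1) + ... + 2v(x_{5}) + v(x_6)].
Sum ≈ 6.8804.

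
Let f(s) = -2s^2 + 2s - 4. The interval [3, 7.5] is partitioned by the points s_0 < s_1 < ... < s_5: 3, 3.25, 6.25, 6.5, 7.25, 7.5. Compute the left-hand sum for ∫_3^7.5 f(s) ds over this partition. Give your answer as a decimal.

Subinterval widths: 0.25, 3, 0.25, 0.75, 0.25.
Left endpoints: 3, 3.25, 6.25, 6.5, 7.25.
f(3) = -16, f(3.25) = -18.625, f(6.25) = -69.625, f(6.5) = -75.5, f(7.25) = -94.625.
Sum = Σ Δs_i · f(s_i).
Sum = -157.5625.

-157.5625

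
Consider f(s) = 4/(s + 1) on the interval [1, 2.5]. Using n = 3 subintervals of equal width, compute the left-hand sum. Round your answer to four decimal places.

2.4667

Δs = (2.5 − 1)/3 = 0.5.
Left endpoints: 1, 1.5, 2.
f(1) = 2, f(1.5) = 1.6, f(2) = 4/3.
Sum = Δs · [f(1) + f(1.5) + f(2)].
Sum ≈ 2.4667.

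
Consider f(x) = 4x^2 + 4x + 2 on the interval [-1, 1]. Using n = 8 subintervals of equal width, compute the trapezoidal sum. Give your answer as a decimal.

Δx = (1 − (-1))/8 = 0.25.
f(-1) = 2, f(-0.75) = 1.25, f(-0.5) = 1, f(-0.25) = 1.25, f(0) = 2, f(0.25) = 3.25, f(0.5) = 5, f(0.75) = 7.25, f(1) = 10.
T_8 = (Δx/2)·[f(x_0) + 2f(x_1) + ... + 2f(x_{7}) + f(x_8)].
Sum = 6.75.

6.75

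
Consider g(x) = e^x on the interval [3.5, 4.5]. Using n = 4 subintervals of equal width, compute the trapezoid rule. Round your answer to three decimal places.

57.198

Δx = (4.5 − 3.5)/4 = 0.25.
g(3.5) ≈ 33.115, g(3.75) ≈ 42.521, g(4) ≈ 54.598, g(4.25) ≈ 70.105, g(4.5) ≈ 90.017.
T_4 = (Δx/2)·[g(x_0) + 2g(x_1) + 2g(x_2) + 2g(x_3) + g(x_4)].
Sum ≈ 57.198.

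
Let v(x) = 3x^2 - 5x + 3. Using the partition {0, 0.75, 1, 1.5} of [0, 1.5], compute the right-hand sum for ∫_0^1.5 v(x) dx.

2.078125

Subinterval widths: 0.75, 0.25, 0.5.
Right endpoints: 0.75, 1, 1.5.
v(0.75) = 0.9375, v(1) = 1, v(1.5) = 2.25.
Sum = Σ Δx_i · v(x_i).
Sum = 2.078125.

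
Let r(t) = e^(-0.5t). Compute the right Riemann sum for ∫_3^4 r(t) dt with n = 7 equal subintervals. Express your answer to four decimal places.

Δt = (4 − 3)/7 = 1/7.
Right endpoints: 22/7, 23/7, 24/7, 25/7, 26/7, 27/7, 4.
r(22/7) ≈ 0.2077, r(23/7) ≈ 0.1934, r(24/7) ≈ 0.1801, r(25/7) ≈ 0.1677, r(26/7) ≈ 0.1561, r(27/7) ≈ 0.1454, r(4) ≈ 0.1353.
Sum = Δt · [r(22/7) + r(23/7) + r(24/7) + ...].
Sum ≈ 0.1694.

0.1694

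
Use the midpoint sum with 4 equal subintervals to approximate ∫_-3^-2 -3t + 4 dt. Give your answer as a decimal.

11.5

Δt = (-2 − (-3))/4 = 0.25.
Midpoints: -2.875, -2.625, -2.375, -2.125.
f(-2.875) = 12.625, f(-2.625) = 11.875, f(-2.375) = 11.125, f(-2.125) = 10.375.
Sum = Δt · [f(-2.875) + f(-2.625) + f(-2.375) + f(-2.125)].
Sum = 11.5.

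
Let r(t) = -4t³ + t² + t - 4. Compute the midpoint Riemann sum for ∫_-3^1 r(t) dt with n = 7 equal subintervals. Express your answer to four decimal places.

67.9184

Δt = (1 − (-3))/7 = 4/7.
Midpoints: -19/7, -15/7, -11/7, -1, -3/7, 1/7, 5/7.
r(-19/7) = 27660/343, r(-15/7) = 12968/343, r(-11/7) = 4260/343, r(-1) = 0, r(-3/7) = -1348/343, r(1/7) = -1320/343, r(5/7) = -1452/343.
Sum = Δt · [r(-19/7) + r(-15/7) + r(-11/7) + ...].
Sum ≈ 67.9184.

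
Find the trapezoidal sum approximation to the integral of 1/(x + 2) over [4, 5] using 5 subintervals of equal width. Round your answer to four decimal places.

0.1542

Δx = (5 − 4)/5 = 0.2.
f(4) = 1/6, f(4.2) = 5/31, f(4.4) = 0.15625, f(4.6) = 5/33, f(4.8) = 5/34, f(5) = 1/7.
T_5 = (Δx/2)·[f(x_0) + 2f(x_1) + ... + 2f(x_{4}) + f(x_5)].
Sum ≈ 0.1542.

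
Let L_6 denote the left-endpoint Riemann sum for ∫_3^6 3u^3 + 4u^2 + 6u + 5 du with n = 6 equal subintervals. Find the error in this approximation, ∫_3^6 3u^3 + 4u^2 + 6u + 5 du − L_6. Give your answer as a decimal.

167.6875

Exact integral: ∫_3^6 f(u) du = 1259.25.
L_6 = 1091.5625.
Error = 1259.25 − 1091.5625 = 167.6875.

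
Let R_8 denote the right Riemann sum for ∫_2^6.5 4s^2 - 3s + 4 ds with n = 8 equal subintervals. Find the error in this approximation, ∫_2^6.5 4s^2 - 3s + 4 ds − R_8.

Exact integral: ∫_2^6.5 f(s) ds = 316.125.
R_8 = 356.30859375.
Error = 316.125 − 356.30859375 = -40.18359375.

-40.18359375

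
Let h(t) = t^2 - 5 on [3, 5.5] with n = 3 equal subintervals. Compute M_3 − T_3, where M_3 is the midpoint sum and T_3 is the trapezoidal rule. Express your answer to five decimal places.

-0.43403

M_3 ≈ 33.8136574.
T_3 ≈ 34.2476852.
M_3 − T_3 ≈ -0.43403.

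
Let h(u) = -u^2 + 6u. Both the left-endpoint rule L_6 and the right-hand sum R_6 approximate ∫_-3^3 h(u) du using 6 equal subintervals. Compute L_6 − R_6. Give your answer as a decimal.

L_6 = -37.
R_6 = -1.
L_6 − R_6 = -36.

-36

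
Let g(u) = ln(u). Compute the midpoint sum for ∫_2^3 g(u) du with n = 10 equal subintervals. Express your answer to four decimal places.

Δu = (3 − 2)/10 = 0.1.
Midpoints: 2.05, 2.15, 2.25, 2.35, 2.45, 2.55, 2.65, 2.75, 2.85, 2.95.
g(2.05) ≈ 0.7178, g(2.15) ≈ 0.7655, g(2.25) ≈ 0.8109, g(2.35) ≈ 0.8544, g(2.45) ≈ 0.8961, g(2.55) ≈ 0.9361, g(2.65) ≈ 0.9746, g(2.75) ≈ 1.0116, g(2.85) ≈ 1.0473, g(2.95) ≈ 1.0818.
Sum = Δu · [g(2.05) + g(2.15) + g(2.25) + ...].
Sum ≈ 0.9096.

0.9096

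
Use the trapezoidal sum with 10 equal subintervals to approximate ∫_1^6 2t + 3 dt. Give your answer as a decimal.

50

Δt = (6 − 1)/10 = 0.5.
f(1) = 5, f(1.5) = 6, f(2) = 7, f(2.5) = 8, f(3) = 9, f(3.5) = 10, f(4) = 11, f(4.5) = 12, f(5) = 13, f(5.5) = 14, f(6) = 15.
T_10 = (Δt/2)·[f(t_0) + 2f(t_1) + ... + 2f(t_{9}) + f(t_10)].
Sum = 50.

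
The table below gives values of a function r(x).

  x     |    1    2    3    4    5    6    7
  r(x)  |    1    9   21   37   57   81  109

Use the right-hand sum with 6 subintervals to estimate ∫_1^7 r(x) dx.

Δx = 1.
Sum = 1·[9 + 21 + 37 + 57 + 81 + 109] = 314.

314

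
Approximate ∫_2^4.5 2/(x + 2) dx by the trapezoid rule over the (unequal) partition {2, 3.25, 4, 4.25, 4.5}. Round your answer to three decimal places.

Subinterval widths: 1.25, 0.75, 0.25, 0.25.
f(2) = 0.5, f(3.25) = 8/21, f(4) = 1/3, f(4.25) = 0.32, f(4.5) = 4/13.
On each subinterval the trapezoid contributes (Δx_i/2)·[f(x_{i-1}) + f(x_i)].
Sum ≈ 0.979.

0.979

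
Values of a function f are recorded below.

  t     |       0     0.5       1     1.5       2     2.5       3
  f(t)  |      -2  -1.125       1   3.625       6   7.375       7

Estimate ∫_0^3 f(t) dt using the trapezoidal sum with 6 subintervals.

Δt = 0.5.
T_6 = (0.5/2)·[(-2) + 2·(-1.125) + 2·1 + 2·3.625 + 2·6 + 2·7.375 + 7] = 9.6875.

9.6875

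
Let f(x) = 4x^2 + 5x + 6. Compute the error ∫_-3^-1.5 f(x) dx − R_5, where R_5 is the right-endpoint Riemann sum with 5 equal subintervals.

2.835

Exact integral: ∫_-3^-1.5 f(x) dx = 23.625.
R_5 = 20.79.
Error = 23.625 − 20.79 = 2.835.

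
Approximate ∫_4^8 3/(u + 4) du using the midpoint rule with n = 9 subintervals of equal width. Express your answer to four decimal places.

Δu = (8 − 4)/9 = 4/9.
Midpoints: 38/9, 14/3, 46/9, 50/9, 6, 58/9, 62/9, 22/3, 70/9.
f(38/9) = 27/74, f(14/3) = 9/26, f(46/9) = 27/82, f(50/9) = 27/86, f(6) = 0.3, f(58/9) = 27/94, f(62/9) = 27/98, f(22/3) = 9/34, f(70/9) = 27/106.
Sum = Δu · [f(38/9) + f(14/3) + f(46/9) + ...].
Sum ≈ 1.2162.

1.2162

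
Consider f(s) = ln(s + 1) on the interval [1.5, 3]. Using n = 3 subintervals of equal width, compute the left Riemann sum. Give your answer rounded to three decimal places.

Δs = (3 − 1.5)/3 = 0.5.
Left endpoints: 1.5, 2, 2.5.
f(1.5) ≈ 0.916, f(2) ≈ 1.099, f(2.5) ≈ 1.253.
Sum = Δs · [f(1.5) + f(2) + f(2.5)].
Sum ≈ 1.634.

1.634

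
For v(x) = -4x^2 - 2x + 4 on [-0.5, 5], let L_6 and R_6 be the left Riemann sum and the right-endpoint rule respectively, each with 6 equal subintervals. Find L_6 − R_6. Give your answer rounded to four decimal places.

L_6 ≈ -122.247685.
R_6 ≈ -223.081019.
L_6 − R_6 ≈ 100.8333.

100.8333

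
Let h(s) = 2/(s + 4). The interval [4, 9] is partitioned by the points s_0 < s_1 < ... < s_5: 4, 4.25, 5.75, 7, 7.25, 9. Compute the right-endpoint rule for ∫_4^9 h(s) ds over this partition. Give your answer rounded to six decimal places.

Subinterval widths: 0.25, 1.5, 1.25, 0.25, 1.75.
Right endpoints: 4.25, 5.75, 7, 7.25, 9.
h(4.25) = 8/33, h(5.75) = 8/39, h(7) = 2/11, h(7.25) = 8/45, h(9) = 2/13.
Sum = Σ Δs_i · h(s_i).
Sum ≈ 0.909246.

0.909246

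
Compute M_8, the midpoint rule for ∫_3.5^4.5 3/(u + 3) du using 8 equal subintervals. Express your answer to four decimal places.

Δu = (4.5 − 3.5)/8 = 0.125.
Midpoints: 3.5625, 3.6875, 3.8125, 3.9375, 4.0625, 4.1875, 4.3125, 4.4375.
f(3.5625) = 16/35, f(3.6875) = 48/107, f(3.8125) = 48/109, f(3.9375) = 16/37, f(4.0625) = 48/113, f(4.1875) = 48/115, f(4.3125) = 16/39, f(4.4375) = 48/119.
Sum = Δu · [f(3.5625) + f(3.6875) + f(3.8125) + ...].
Sum ≈ 0.4293.

0.4293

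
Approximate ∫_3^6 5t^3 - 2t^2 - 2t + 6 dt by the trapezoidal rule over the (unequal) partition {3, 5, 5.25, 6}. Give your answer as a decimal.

1467.0703125

Subinterval widths: 2, 0.25, 0.75.
f(3) = 117, f(5) = 571, f(5.25) = 663.890625, f(6) = 1002.
On each subinterval the trapezoid contributes (Δt_i/2)·[f(t_{i-1}) + f(t_i)].
Sum = 1467.0703125.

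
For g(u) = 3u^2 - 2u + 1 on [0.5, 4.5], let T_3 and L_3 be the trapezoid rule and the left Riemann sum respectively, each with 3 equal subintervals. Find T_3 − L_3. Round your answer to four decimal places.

T_3 ≈ 78.555556.
L_3 ≈ 43.888889.
T_3 − L_3 ≈ 34.6667.

34.6667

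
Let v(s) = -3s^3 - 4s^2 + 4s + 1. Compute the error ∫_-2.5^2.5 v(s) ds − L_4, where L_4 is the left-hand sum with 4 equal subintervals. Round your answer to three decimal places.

Exact integral: ∫_-2.5^2.5 v(s) ds ≈ -36.66667.
L_4 = 4.21875.
Error ≈ -36.66667 − 4.21875 ≈ -40.885.

-40.885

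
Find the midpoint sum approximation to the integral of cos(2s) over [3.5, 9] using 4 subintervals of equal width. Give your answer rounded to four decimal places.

-0.9868

Δs = (9 − 3.5)/4 = 1.375.
Midpoints: 4.1875, 5.5625, 6.9375, 8.3125.
f(4.1875) ≈ -0.4978, f(5.5625) ≈ 0.1291, f(6.9375) ≈ 0.2592, f(8.3125) ≈ -0.6082.
Sum = Δs · [f(4.1875) + f(5.5625) + f(6.9375) + f(8.3125)].
Sum ≈ -0.9868.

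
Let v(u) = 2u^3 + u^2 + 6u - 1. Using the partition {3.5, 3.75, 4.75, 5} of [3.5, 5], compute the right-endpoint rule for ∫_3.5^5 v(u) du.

Subinterval widths: 0.25, 1, 0.25.
Right endpoints: 3.75, 4.75, 5.
v(3.75) = 141.03125, v(4.75) = 264.40625, v(5) = 304.
Sum = Σ Δu_i · v(u_i).
Sum = 375.6640625.

375.6640625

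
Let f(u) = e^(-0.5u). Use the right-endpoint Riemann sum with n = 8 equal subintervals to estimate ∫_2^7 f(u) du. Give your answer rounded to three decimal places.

0.575

Δu = (7 − 2)/8 = 0.625.
Right endpoints: 2.625, 3.25, 3.875, 4.5, 5.125, 5.75, 6.375, 7.
f(2.625) ≈ 0.269, f(3.25) ≈ 0.197, f(3.875) ≈ 0.144, f(4.5) ≈ 0.105, f(5.125) ≈ 0.077, f(5.75) ≈ 0.056, f(6.375) ≈ 0.041, f(7) ≈ 0.030.
Sum = Δu · [f(2.625) + f(3.25) + f(3.875) + ...].
Sum ≈ 0.575.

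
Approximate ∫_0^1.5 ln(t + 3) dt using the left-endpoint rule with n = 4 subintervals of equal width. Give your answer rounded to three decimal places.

Δt = (1.5 − 0)/4 = 0.375.
Left endpoints: 0, 0.375, 0.75, 1.125.
f(0) ≈ 1.099, f(0.375) ≈ 1.216, f(0.75) ≈ 1.322, f(1.125) ≈ 1.417.
Sum = Δt · [f(0) + f(0.375) + f(0.75) + f(1.125)].
Sum ≈ 1.895.

1.895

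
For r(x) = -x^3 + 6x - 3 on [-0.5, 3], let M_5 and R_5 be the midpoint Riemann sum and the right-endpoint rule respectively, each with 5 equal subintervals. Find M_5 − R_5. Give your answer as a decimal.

M_5 = -3.9484375.
R_5 = -7.7.
M_5 − R_5 = 3.7515625.

3.7515625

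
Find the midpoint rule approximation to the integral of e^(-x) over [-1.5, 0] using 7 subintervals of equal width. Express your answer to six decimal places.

3.475037

Δx = (0 − (-1.5))/7 = 3/14.
Midpoints: -39/28, -33/28, -27/28, -0.75, -15/28, -9/28, -3/28.
f(-39/28) ≈ 4.026337, f(-33/28) ≈ 3.249728, f(-27/28) ≈ 2.622913, f(-0.75) ≈ 2.117000, f(-15/28) ≈ 1.708668, f(-9/28) ≈ 1.379096, f(-3/28) ≈ 1.113093.
Sum = Δx · [f(-39/28) + f(-33/28) + f(-27/28) + ...].
Sum ≈ 3.475037.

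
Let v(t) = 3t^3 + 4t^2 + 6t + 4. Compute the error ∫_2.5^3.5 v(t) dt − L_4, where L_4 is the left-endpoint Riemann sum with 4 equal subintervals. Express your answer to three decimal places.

13.646

Exact integral: ∫_2.5^3.5 v(t) dt ≈ 141.58333.
L_4 = 127.9375.
Error ≈ 141.58333 − 127.9375 ≈ 13.646.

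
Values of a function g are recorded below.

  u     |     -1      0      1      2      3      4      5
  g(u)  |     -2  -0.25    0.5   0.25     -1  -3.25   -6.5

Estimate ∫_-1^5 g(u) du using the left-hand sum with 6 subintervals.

-5.75

Δu = 1.
Sum = 1·[(-2) + (-0.25) + 0.5 + 0.25 + (-1) + (-3.25)] = -5.75.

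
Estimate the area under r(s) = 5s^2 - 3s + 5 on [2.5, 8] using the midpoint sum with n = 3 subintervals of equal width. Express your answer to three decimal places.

Δs = (8 − 2.5)/3 = 11/6.
Midpoints: 41/12, 5.25, 85/12.
r(41/12) = 7649/144, r(5.25) = 127.0625, r(85/12) = 33785/144.
Sum = Δs · [r(41/12) + r(5.25) + r(85/12)].
Sum ≈ 760.464.

760.464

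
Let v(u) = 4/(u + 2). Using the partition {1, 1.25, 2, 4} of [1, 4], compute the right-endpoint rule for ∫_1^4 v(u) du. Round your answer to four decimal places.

2.3910

Subinterval widths: 0.25, 0.75, 2.
Right endpoints: 1.25, 2, 4.
v(1.25) = 16/13, v(2) = 1, v(4) = 2/3.
Sum = Σ Δu_i · v(u_i).
Sum ≈ 2.3910.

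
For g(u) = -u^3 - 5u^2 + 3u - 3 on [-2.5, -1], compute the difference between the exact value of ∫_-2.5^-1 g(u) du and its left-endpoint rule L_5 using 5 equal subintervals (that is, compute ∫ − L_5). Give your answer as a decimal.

Exact integral: ∫_-2.5^-1 g(u) du = -27.234375.
L_5 = -29.6475.
Error = -27.234375 − (-29.6475) = 2.413125.

2.413125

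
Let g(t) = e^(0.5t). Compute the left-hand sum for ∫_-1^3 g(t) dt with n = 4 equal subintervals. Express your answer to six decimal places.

Δt = (3 − (-1))/4 = 1.
Left endpoints: -1, 0, 1, 2.
g(-1) ≈ 0.606531, g(0) ≈ 1.000000, g(1) ≈ 1.648721, g(2) ≈ 2.718282.
Sum = Δt · [g(-1) + g(0) + g(1) + g(2)].
Sum ≈ 5.973534.

5.973534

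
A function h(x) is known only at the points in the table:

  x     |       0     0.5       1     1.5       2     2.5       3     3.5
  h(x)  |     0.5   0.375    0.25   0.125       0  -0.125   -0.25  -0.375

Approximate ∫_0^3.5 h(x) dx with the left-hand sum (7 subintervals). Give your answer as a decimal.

Δx = 0.5.
Sum = 0.5·[0.5 + 0.375 + 0.25 + 0.125 + 0 + (-0.125) + (-0.25)] = 0.4375.

0.4375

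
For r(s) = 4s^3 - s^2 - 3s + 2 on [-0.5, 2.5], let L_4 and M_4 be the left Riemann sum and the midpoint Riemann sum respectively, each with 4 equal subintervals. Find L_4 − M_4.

-13.359375

L_4 = 15.84375.
M_4 = 29.203125.
L_4 − M_4 = -13.359375.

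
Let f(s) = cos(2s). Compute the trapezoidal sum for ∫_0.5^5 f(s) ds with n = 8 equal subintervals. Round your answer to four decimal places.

-0.6181

Δs = (5 − 0.5)/8 = 0.5625.
f(0.5) ≈ 0.5403, f(1.0625) ≈ -0.5263, f(1.625) ≈ -0.9941, f(2.1875) ≈ -0.3310, f(2.75) ≈ 0.7087, f(3.3125) ≈ 0.9421, f(3.875) ≈ 0.1038, f(4.4375) ≈ -0.8526, f(5) ≈ -0.8391.
T_8 = (Δs/2)·[f(s_0) + 2f(s_1) + ... + 2f(s_{7}) + f(s_8)].
Sum ≈ -0.6181.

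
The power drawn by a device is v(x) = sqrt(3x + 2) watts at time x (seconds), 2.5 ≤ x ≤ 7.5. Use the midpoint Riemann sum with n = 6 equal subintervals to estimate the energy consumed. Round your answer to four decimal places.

Δx = (7.5 − 2.5)/6 = 5/6.
Midpoints: 35/12, 3.75, 55/12, 65/12, 6.25, 85/12.
v(35/12) ≈ 3.2787, v(3.75) ≈ 3.6401, v(55/12) ≈ 3.9686, v(65/12) ≈ 4.2720, v(6.25) ≈ 4.5552, v(85/12) ≈ 4.8218.
Sum = Δx · [v(35/12) + v(3.75) + v(55/12) + ...].
Sum ≈ 20.4470.

20.4470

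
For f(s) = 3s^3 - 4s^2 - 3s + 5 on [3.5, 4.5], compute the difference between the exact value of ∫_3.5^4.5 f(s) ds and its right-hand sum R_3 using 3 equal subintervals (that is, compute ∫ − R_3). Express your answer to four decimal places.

-18.8843

Exact integral: ∫_3.5^4.5 f(s) ds ≈ 123.666667.
R_3 ≈ 142.550926.
Error ≈ 123.666667 − 142.550926 ≈ -18.8843.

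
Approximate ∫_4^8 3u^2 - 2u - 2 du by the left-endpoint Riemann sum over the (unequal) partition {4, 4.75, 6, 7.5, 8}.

Subinterval widths: 0.75, 1.25, 1.5, 0.5.
Left endpoints: 4, 4.75, 6, 7.5.
f(4) = 38, f(4.75) = 56.1875, f(6) = 94, f(7.5) = 151.75.
Sum = Σ Δu_i · f(u_i).
Sum = 315.609375.

315.609375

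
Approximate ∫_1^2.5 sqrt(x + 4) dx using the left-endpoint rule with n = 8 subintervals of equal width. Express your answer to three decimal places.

3.565

Δx = (2.5 − 1)/8 = 0.1875.
Left endpoints: 1, 1.1875, 1.375, 1.5625, 1.75, 1.9375, 2.125, 2.3125.
f(1) ≈ 2.236, f(1.1875) ≈ 2.278, f(1.375) ≈ 2.318, f(1.5625) ≈ 2.358, f(1.75) ≈ 2.398, f(1.9375) ≈ 2.437, f(2.125) ≈ 2.475, f(2.3125) ≈ 2.512.
Sum = Δx · [f(1) + f(1.1875) + f(1.375) + ...].
Sum ≈ 3.565.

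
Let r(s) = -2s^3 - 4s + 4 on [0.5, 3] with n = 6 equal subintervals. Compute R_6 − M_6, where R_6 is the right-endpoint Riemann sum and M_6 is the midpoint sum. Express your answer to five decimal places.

R_6 ≈ -62.0095486.
M_6 ≈ -47.5889757.
R_6 − M_6 ≈ -14.42057.

-14.42057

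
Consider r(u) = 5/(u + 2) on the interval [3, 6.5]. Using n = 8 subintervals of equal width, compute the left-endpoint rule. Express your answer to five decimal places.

2.74530

Δu = (6.5 − 3)/8 = 0.4375.
Left endpoints: 3, 3.4375, 3.875, 4.3125, 4.75, 5.1875, 5.625, 6.0625.
r(3) = 1, r(3.4375) = 80/87, r(3.875) = 40/47, r(4.3125) = 80/101, r(4.75) = 20/27, r(5.1875) = 16/23, r(5.625) = 40/61, r(6.0625) = 80/129.
Sum = Δu · [r(3) + r(3.4375) + r(3.875) + ...].
Sum ≈ 2.74530.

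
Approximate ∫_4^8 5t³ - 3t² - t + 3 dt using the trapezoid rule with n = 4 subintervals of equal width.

Δt = (8 − 4)/4 = 1.
f(4) = 271, f(5) = 548, f(6) = 969, f(7) = 1564, f(8) = 2363.
T_4 = (Δt/2)·[f(t_0) + 2f(t_1) + 2f(t_2) + 2f(t_3) + f(t_4)].
Sum = 4398.

4398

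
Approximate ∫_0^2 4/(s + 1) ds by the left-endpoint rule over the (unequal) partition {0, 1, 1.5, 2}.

Subinterval widths: 1, 0.5, 0.5.
Left endpoints: 0, 1, 1.5.
f(0) = 4, f(1) = 2, f(1.5) = 1.6.
Sum = Σ Δs_i · f(s_i).
Sum = 5.8.

5.8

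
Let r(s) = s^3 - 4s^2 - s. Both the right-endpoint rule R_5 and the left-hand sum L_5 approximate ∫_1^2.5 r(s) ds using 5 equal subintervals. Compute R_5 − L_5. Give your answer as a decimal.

R_5 = -13.7625.
L_5 = -11.4.
R_5 − L_5 = -2.3625.

-2.3625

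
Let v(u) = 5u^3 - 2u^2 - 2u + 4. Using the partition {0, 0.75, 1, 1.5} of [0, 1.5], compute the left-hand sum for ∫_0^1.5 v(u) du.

6.37109375

Subinterval widths: 0.75, 0.25, 0.5.
Left endpoints: 0, 0.75, 1.
v(0) = 4, v(0.75) = 3.484375, v(1) = 5.
Sum = Σ Δu_i · v(u_i).
Sum = 6.37109375.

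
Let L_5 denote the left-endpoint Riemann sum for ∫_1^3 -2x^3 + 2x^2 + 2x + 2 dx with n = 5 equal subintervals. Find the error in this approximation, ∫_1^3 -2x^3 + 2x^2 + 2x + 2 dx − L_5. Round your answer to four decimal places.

-5.8667

Exact integral: ∫_1^3 f(x) dx ≈ -10.666667.
L_5 = -4.8.
Error ≈ -10.666667 − (-4.8) ≈ -5.8667.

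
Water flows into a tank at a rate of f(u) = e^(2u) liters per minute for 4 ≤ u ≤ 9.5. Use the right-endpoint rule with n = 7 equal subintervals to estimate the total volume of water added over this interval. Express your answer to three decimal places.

177006539.028

Δu = (9.5 − 4)/7 = 11/14.
Right endpoints: 67/14, 39/7, 89/14, 50/7, 111/14, 61/7, 9.5.
f(67/14) ≈ 14348.900, f(39/7) ≈ 69068.714, f(89/14) ≈ 332463.618, f(50/7) ≈ 1600320.190, f(111/14) ≈ 7703172.825, f(61/7) ≈ 37079374.462, f(9.5) ≈ 178482300.963.
Sum = Δu · [f(67/14) + f(39/7) + f(89/14) + ...].
Sum ≈ 177006539.028.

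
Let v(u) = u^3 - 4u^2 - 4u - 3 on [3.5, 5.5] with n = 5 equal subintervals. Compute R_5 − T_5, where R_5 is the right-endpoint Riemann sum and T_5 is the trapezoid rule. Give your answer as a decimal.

8.7

R_5 = -6.21.
T_5 = -14.91.
R_5 − T_5 = 8.7.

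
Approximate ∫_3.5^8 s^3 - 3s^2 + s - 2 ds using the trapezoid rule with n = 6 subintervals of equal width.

540.24609375

Δs = (8 − 3.5)/6 = 0.75.
f(3.5) = 7.625, f(4.25) = 24.828125, f(5) = 53, f(5.75) = 94.671875, f(6.5) = 152.375, f(7.25) = 228.640625, f(8) = 326.
T_6 = (Δs/2)·[f(s_0) + 2f(s_1) + ... + 2f(s_{5}) + f(s_6)].
Sum = 540.24609375.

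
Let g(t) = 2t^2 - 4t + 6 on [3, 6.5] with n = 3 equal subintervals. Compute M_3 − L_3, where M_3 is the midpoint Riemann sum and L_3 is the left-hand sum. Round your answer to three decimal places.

28.243

M_3 ≈ 118.78935.
L_3 ≈ 90.54630.
M_3 − L_3 ≈ 28.243.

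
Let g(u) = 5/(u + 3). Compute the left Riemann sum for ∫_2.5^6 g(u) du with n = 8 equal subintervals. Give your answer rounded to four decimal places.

2.5414

Δu = (6 − 2.5)/8 = 0.4375.
Left endpoints: 2.5, 2.9375, 3.375, 3.8125, 4.25, 4.6875, 5.125, 5.5625.
g(2.5) = 10/11, g(2.9375) = 16/19, g(3.375) = 40/51, g(3.8125) = 80/109, g(4.25) = 20/29, g(4.6875) = 80/123, g(5.125) = 8/13, g(5.5625) = 80/137.
Sum = Δu · [g(2.5) + g(2.9375) + g(3.375) + ...].
Sum ≈ 2.5414.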